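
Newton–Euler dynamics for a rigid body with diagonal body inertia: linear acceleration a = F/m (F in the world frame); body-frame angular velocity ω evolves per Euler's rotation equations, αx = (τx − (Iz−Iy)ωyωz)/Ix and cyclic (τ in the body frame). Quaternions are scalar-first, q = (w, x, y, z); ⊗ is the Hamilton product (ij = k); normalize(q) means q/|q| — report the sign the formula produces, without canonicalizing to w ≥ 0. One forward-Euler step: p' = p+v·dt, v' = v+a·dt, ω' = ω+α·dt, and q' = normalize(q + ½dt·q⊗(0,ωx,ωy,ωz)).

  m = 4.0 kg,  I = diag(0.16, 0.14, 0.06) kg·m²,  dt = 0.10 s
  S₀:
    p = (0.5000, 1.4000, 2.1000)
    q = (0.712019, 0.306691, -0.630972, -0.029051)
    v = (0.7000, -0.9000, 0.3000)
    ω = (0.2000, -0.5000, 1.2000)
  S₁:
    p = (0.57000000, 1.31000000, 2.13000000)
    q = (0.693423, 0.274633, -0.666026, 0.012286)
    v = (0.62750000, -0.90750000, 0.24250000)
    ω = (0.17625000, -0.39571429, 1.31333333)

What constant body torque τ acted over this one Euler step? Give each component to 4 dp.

τ = (0.0100, 0.1700, 0.0700)

rate change Δω = (-0.02375000, 0.10428571, 0.11333333)
I·α + gyro = (0.0100, 0.1700, 0.0700)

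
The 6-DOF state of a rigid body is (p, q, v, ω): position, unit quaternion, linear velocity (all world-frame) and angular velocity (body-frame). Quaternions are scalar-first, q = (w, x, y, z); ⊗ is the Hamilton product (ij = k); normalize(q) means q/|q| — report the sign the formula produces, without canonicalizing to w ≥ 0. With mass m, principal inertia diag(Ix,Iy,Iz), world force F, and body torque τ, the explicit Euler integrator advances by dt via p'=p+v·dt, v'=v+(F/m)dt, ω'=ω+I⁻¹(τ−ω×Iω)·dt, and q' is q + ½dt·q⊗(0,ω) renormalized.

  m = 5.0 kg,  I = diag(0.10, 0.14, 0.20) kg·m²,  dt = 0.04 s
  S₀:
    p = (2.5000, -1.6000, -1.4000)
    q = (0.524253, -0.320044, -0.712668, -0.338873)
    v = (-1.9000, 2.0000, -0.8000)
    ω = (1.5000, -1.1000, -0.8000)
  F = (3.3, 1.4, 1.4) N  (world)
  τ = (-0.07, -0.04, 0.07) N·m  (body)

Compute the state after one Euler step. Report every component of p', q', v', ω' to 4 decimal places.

precession coupling ω×(Iω) = (0.0528, 0.1200, -0.0660)
angular accel α = (-1.2280, -1.1429, 0.6800)
ω' = ω + α·dt = (1.4509, -1.1457, -0.7728)
2q̇ = q⊗(0,ω) = (-0.5749672, 0.9837536, -1.3410230, 1.0016480)
q' = normalize(q + ½dt·q⊗(0,ω)) = (0.5123, -0.3001, -0.7389, -0.3186)
new position p' = (2.4240, -1.5200, -1.4320)
v + (F/m)dt = (-1.8736, 2.0112, -0.7888)

p' = (2.4240, -1.5200, -1.4320)
q' = (0.5123, -0.3001, -0.7389, -0.3186)
v' = (-1.8736, 2.0112, -0.7888)
ω' = (1.4509, -1.1457, -0.7728)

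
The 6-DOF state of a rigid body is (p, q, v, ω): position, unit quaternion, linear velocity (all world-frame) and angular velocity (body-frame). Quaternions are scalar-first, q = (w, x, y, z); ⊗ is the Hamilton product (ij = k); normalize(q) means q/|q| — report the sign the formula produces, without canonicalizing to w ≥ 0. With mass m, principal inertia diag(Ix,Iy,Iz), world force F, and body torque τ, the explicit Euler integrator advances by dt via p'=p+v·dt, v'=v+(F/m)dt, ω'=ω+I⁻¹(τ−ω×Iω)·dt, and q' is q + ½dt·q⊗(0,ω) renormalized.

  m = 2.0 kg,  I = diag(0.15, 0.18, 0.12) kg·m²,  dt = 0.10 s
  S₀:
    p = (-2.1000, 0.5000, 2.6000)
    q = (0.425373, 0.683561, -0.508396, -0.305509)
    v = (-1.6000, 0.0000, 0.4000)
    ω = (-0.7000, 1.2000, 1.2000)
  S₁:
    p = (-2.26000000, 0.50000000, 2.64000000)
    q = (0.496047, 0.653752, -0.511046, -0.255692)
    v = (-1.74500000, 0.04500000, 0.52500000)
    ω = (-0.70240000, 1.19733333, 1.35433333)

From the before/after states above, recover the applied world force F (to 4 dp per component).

Δv = v₁−v₀ = (-0.14500000, 0.04500000, 0.12500000)
applied force F = (-2.9000, 0.9000, 2.5000)

F = (-2.9000, 0.9000, 2.5000)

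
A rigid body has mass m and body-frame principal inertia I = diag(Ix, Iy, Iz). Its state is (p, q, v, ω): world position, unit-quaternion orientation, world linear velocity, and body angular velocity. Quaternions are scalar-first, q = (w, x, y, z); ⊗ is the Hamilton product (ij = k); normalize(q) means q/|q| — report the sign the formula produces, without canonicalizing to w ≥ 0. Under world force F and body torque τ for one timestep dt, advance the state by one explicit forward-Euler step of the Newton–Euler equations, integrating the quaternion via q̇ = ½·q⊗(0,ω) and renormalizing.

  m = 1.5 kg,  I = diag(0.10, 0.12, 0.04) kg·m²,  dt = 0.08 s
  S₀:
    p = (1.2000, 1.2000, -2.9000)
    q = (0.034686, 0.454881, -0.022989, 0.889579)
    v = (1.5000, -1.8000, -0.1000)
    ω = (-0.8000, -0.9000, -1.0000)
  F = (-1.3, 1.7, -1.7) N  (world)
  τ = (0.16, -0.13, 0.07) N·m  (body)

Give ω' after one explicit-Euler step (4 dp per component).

ω' = (-0.6144, -1.0187, -0.8888)

gyro term ω×Iω = (-0.0720, 0.0480, 0.0144)
(τ − ω×Iω)/I = (2.3200, -1.4833, 1.3900)
ω + α·dt = (-0.6144, -1.0187, -0.8888)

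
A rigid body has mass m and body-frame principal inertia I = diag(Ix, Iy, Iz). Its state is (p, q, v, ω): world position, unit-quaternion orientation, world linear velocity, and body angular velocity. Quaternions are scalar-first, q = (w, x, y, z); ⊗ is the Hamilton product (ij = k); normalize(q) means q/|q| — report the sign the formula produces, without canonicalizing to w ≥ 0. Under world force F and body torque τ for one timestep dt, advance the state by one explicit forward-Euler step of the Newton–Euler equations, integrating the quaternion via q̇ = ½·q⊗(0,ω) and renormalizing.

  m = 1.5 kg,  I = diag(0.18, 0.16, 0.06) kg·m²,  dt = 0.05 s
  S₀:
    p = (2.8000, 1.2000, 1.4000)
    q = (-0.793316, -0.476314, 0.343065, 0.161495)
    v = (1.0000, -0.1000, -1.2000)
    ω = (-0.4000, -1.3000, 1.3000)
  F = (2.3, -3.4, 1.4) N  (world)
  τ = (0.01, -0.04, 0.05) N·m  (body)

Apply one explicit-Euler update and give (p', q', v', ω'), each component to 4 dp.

ω×(Iω) gyroscopic = (0.1690, -0.0624, -0.0104)
angular accel α = (-0.8833, 0.1400, 1.0067)
ω' = ω + α·dt = (-0.4442, -1.2930, 1.3503)
Hamilton product q⊗(0,ω) = (0.0455154, 0.9732544, 1.5859210, -0.2748766)
q + ½dt·q⊗(0,ω), renormalized = (-0.7913, -0.4515, 0.3823, 0.1545)
linear accel F/m = (1.5333, -2.2667, 0.9333)
p + v·dt = (2.8500, 1.1950, 1.3400)
new velocity v' = (1.0767, -0.2133, -1.1533)

p' = (2.8500, 1.1950, 1.3400)
q' = (-0.7913, -0.4515, 0.3823, 0.1545)
v' = (1.0767, -0.2133, -1.1533)
ω' = (-0.4442, -1.2930, 1.3503)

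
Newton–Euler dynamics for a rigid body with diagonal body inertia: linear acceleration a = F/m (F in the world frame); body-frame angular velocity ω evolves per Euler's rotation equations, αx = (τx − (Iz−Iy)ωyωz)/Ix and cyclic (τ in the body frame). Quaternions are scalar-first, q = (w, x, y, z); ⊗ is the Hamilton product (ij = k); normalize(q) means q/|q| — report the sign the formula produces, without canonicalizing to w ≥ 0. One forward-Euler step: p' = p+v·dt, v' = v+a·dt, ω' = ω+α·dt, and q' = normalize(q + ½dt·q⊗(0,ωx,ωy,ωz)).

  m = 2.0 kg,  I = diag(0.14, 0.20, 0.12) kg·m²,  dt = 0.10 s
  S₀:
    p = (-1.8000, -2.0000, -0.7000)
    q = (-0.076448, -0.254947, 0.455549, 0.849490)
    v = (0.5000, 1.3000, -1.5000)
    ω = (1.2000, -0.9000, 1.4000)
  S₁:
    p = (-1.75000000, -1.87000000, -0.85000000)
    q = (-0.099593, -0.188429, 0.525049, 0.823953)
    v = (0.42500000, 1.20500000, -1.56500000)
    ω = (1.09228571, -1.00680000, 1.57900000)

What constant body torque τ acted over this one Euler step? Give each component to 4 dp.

ω₁ − ω₀ = (-0.10771429, -0.10680000, 0.17900000)
τ = I·(Δω/dt) + ω₀×(Iω₀) = (-0.0500, -0.1800, 0.1500)

τ = (-0.0500, -0.1800, 0.1500)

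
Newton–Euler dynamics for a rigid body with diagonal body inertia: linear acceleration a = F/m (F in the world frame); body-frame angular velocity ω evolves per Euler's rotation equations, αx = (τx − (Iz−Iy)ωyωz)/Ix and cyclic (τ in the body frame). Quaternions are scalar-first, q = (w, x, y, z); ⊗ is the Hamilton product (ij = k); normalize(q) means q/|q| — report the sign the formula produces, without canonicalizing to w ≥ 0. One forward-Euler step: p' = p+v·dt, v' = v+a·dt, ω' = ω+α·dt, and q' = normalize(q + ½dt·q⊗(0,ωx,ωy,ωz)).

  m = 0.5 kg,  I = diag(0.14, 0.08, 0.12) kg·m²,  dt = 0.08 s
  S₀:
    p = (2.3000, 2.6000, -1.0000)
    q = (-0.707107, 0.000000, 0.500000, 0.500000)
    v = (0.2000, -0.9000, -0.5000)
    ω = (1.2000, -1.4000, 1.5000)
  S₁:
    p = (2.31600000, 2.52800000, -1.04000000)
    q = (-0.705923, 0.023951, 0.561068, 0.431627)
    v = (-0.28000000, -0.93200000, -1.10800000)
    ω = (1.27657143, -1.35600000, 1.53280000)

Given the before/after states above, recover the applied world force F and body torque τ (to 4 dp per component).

velocity change Δv = (-0.48000000, -0.03200000, -0.60800000)
applied force F = (-3.0000, -0.2000, -3.8000)
rate change Δω = (0.07657143, 0.04400000, 0.03280000)
τ = I·(Δω/dt) + ω₀×(Iω₀) = (0.0500, 0.0800, 0.1500)

F = (-3.0000, -0.2000, -3.8000)
τ = (0.0500, 0.0800, 0.1500)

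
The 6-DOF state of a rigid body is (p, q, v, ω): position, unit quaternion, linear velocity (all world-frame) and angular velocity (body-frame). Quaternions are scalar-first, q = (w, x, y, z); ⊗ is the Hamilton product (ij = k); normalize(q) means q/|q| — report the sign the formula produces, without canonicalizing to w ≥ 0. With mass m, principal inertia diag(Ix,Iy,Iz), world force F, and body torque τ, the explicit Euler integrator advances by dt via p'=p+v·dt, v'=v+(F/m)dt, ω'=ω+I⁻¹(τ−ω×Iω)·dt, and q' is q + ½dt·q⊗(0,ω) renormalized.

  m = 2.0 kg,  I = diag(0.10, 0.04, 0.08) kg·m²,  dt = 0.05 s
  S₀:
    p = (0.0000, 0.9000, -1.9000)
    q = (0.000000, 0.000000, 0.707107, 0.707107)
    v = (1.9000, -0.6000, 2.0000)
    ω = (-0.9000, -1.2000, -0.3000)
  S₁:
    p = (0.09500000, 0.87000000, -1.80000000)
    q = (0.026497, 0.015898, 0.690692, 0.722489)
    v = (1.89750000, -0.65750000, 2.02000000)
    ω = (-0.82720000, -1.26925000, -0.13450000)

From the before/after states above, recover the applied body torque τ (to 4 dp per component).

τ = (0.1600, -0.0500, 0.2000)

Δω = ω₁−ω₀ = (0.07280000, -0.06925000, 0.16550000)
τ = I·(Δω/dt) + ω₀×(Iω₀) = (0.1600, -0.0500, 0.2000)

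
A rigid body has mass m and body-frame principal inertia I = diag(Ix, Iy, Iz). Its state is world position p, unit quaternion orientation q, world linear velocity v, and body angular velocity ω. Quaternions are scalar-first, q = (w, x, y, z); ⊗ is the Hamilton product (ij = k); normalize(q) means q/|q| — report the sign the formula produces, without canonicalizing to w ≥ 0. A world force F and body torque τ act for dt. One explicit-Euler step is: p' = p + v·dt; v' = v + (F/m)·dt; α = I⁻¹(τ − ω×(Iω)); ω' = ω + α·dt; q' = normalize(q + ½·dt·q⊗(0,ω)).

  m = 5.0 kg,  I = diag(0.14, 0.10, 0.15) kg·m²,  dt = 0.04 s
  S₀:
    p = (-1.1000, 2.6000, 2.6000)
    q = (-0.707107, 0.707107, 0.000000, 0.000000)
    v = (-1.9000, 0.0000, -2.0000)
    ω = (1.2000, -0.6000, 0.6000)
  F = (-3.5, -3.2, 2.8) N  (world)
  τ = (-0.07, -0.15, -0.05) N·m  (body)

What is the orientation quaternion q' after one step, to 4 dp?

Hamilton product q⊗(0,ω) = (-0.8485284, -0.8485284, 0.0000000, -0.8485284)
q + ½dt·q⊗(0,ω), renormalized = (-0.7238, 0.6898, 0.0000, -0.0170)

q' = (-0.7238, 0.6898, 0.0000, -0.0170)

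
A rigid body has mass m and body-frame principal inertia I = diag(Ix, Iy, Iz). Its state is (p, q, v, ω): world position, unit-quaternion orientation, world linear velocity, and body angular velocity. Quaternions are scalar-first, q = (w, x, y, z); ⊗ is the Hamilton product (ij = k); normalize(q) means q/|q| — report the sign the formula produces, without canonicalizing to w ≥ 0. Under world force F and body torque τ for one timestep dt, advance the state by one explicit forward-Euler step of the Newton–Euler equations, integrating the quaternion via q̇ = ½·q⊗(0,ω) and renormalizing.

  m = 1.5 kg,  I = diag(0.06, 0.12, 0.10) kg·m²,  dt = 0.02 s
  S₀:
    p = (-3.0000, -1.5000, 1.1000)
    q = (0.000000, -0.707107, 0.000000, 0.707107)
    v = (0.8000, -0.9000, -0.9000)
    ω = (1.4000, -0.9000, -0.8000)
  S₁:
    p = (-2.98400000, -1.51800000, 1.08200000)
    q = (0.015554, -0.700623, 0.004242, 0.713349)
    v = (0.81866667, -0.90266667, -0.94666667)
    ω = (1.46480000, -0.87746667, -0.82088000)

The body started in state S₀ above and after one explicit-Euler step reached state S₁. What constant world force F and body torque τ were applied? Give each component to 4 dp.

F = (1.4000, -0.2000, -3.5000)
τ = (0.1800, 0.1800, -0.1800)

ω₁ − ω₀ = (0.06480000, 0.02253333, -0.02088000)
I·α + gyro = (0.1800, 0.1800, -0.1800)
v₁ − v₀ = (0.01866667, -0.00266667, -0.04666667)
m·(v₁−v₀)/dt = (1.4000, -0.2000, -3.5000)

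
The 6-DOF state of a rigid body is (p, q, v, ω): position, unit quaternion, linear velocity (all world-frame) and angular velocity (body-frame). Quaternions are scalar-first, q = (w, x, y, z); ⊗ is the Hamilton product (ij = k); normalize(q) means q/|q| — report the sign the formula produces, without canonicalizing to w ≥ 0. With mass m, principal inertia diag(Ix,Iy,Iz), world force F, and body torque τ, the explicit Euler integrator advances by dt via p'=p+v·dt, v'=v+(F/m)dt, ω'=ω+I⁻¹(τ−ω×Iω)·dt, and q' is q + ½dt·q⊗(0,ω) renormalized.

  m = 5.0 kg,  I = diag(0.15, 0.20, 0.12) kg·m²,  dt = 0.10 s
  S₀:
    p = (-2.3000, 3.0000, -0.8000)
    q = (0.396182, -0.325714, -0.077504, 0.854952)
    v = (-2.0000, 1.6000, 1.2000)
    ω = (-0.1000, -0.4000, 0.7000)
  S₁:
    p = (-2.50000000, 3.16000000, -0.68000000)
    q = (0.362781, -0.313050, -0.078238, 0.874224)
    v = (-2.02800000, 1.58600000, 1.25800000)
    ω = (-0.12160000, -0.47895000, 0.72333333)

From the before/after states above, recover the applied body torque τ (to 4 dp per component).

τ = (-0.0100, -0.1600, 0.0300)

Δω = ω₁−ω₀ = (-0.02160000, -0.07895000, 0.02333333)
precession coupling = (0.0224, -0.0021, 0.0020)
τ = I·(Δω/dt) + ω₀×(Iω₀) = (-0.0100, -0.1600, 0.0300)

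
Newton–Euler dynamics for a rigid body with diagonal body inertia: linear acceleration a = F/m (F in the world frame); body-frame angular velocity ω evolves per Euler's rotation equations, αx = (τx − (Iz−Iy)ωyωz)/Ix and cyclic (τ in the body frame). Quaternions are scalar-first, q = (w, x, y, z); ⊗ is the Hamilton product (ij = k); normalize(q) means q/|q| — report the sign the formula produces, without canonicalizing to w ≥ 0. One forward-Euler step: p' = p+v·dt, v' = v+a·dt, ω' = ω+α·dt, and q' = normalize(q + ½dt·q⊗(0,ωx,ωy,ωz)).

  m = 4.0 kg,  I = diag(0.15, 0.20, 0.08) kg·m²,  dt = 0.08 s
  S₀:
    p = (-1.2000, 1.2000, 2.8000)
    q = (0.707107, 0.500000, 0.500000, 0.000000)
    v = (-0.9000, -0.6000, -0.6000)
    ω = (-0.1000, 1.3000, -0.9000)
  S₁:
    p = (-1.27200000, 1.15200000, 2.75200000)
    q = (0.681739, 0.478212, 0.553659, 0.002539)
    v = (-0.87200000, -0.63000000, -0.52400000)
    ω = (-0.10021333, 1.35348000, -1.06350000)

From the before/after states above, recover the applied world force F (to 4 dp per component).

F = (1.4000, -1.5000, 3.8000)

Δv = v₁−v₀ = (0.02800000, -0.03000000, 0.07600000)
applied force F = (1.4000, -1.5000, 3.8000)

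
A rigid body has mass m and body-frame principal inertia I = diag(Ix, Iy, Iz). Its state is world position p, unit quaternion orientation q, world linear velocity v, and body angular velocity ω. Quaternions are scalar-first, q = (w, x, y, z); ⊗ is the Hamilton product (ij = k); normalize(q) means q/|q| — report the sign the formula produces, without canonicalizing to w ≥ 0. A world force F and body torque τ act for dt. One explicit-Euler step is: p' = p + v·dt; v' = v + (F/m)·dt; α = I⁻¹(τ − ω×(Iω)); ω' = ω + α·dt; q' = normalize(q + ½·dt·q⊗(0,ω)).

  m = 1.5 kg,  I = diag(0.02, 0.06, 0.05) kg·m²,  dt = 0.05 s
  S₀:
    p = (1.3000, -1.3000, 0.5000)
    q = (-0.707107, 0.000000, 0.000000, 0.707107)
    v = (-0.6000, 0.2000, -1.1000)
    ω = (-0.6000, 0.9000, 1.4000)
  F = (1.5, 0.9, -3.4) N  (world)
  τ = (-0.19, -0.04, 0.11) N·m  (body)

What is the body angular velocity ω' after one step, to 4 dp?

gyro term ω×Iω = (-0.0126, 0.0252, -0.0216)
α = I⁻¹(τ − ω×Iω) = (-8.8700, -1.0867, 2.6320)
ω + α·dt = (-1.0435, 0.8457, 1.5316)

ω' = (-1.0435, 0.8457, 1.5316)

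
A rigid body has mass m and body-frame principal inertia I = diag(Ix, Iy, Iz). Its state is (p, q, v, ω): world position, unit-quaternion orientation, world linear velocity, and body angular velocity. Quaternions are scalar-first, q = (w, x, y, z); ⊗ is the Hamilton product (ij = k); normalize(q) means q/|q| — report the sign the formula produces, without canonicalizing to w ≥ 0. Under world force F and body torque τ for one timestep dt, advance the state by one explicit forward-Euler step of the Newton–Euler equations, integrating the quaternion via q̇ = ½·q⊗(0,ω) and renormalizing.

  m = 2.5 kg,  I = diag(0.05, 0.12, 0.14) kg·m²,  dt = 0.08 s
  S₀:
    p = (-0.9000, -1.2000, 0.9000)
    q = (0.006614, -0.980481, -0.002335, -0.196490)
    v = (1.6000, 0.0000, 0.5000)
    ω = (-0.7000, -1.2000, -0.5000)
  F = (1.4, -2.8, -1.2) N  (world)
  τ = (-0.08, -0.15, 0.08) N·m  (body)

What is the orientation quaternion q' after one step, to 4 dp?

q' = (-0.0248, -0.9883, -0.0167, -0.1494)

2q̇ = q⊗(0,ω) = (-0.7873837, -0.2392503, -0.3606343, 1.1716357)
q' = normalize(q + ½dt·q⊗(0,ω)) = (-0.0248, -0.9883, -0.0167, -0.1494)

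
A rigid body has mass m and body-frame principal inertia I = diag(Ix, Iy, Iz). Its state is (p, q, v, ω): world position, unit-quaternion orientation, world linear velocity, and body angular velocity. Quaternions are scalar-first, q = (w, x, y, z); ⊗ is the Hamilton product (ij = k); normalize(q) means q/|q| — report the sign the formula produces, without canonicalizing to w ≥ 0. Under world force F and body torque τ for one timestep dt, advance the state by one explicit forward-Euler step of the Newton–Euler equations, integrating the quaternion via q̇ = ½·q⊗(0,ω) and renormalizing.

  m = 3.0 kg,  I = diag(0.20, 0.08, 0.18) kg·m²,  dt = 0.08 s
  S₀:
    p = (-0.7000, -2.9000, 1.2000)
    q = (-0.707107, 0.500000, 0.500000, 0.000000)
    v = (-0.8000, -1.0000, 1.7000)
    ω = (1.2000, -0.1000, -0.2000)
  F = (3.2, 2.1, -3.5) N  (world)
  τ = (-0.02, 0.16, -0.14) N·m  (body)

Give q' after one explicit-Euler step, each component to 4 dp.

2q̇ = q⊗(0,ω) = (-0.5500000, -0.9485284, 0.1707107, -0.5085786)
q' = normalize(q + ½dt·q⊗(0,ω)) = (-0.7282, 0.4615, 0.5062, -0.0203)

q' = (-0.7282, 0.4615, 0.5062, -0.0203)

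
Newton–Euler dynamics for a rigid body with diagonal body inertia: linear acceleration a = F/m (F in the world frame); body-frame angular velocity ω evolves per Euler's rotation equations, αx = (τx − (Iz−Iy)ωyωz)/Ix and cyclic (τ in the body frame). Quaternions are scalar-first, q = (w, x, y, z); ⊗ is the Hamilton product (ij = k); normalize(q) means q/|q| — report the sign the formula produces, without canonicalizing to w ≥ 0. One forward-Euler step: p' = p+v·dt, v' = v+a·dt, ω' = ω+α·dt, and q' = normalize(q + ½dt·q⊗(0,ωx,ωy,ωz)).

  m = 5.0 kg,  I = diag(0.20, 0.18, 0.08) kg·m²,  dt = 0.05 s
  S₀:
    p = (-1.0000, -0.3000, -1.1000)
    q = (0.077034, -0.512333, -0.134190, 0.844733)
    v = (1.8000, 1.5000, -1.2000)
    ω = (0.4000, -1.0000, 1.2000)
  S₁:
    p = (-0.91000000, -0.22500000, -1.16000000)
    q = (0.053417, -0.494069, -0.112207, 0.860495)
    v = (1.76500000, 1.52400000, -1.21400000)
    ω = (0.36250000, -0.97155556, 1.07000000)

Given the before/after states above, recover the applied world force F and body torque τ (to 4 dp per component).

F = (-3.5000, 2.4000, -1.4000)
τ = (-0.0300, 0.1600, -0.2000)

v₁ − v₀ = (-0.03500000, 0.02400000, -0.01400000)
applied force F = (-3.5000, 2.4000, -1.4000)
ω₁ − ω₀ = (-0.03750000, 0.02844444, -0.13000000)
gyro term ω₀×Iω₀ = (0.1200, 0.0576, 0.0080)
τ = I·(Δω/dt) + ω₀×(Iω₀) = (-0.0300, 0.1600, -0.2000)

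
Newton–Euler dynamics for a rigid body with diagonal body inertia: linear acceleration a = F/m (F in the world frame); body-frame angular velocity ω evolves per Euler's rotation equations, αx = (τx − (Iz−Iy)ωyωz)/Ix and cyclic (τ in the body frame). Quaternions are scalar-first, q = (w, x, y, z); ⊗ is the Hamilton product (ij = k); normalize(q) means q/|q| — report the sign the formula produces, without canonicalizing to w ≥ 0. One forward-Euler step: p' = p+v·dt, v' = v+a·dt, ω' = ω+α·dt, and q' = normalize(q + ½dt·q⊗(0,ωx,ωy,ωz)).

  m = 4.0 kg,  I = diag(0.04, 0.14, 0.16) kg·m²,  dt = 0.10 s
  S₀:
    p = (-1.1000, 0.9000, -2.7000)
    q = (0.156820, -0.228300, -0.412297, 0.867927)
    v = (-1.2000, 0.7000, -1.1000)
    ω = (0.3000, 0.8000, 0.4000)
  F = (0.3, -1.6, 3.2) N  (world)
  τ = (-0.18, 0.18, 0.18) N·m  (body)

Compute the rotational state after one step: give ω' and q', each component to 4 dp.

precession coupling ω×(Iω) = (0.0064, -0.0144, 0.0240)
angular accel α = (-4.6600, 1.3886, 0.9750)
ω + α·dt = (-0.1660, 0.9389, 0.4975)
q⊗(0,ω) = (0.0511568, -0.8122144, 0.4771541, 0.0037771)
updated quaternion q' = (0.1592, -0.2686, -0.3880, 0.8672)

ω' = (-0.1660, 0.9389, 0.4975)
q' = (0.1592, -0.2686, -0.3880, 0.8672)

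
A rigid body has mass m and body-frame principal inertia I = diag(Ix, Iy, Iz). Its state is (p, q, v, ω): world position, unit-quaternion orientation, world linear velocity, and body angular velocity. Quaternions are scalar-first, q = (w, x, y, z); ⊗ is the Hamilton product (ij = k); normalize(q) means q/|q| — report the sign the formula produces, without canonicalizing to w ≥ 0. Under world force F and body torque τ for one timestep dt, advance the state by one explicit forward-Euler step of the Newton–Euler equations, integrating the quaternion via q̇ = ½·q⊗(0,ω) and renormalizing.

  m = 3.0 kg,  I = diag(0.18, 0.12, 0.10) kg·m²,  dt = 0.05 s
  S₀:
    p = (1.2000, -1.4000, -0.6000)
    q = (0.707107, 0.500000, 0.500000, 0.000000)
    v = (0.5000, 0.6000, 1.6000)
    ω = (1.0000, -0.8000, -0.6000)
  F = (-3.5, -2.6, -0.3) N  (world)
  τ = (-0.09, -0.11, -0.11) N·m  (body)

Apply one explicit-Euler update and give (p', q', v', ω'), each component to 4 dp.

angular accel α = (-0.4467, -0.5167, -1.5800)
ω' = ω + α·dt = (0.9777, -0.8258, -0.6790)
2q̇ = q⊗(0,ω) = (-0.1000000, 0.4071070, -0.2656856, -1.3242642)
q' = normalize(q + ½dt·q⊗(0,ω)) = (0.7042, 0.5099, 0.4930, -0.0331)
p' = p + v·dt = (1.2250, -1.3700, -0.5200)
new velocity v' = (0.4417, 0.5567, 1.5950)

p' = (1.2250, -1.3700, -0.5200)
q' = (0.7042, 0.5099, 0.4930, -0.0331)
v' = (0.4417, 0.5567, 1.5950)
ω' = (0.9777, -0.8258, -0.6790)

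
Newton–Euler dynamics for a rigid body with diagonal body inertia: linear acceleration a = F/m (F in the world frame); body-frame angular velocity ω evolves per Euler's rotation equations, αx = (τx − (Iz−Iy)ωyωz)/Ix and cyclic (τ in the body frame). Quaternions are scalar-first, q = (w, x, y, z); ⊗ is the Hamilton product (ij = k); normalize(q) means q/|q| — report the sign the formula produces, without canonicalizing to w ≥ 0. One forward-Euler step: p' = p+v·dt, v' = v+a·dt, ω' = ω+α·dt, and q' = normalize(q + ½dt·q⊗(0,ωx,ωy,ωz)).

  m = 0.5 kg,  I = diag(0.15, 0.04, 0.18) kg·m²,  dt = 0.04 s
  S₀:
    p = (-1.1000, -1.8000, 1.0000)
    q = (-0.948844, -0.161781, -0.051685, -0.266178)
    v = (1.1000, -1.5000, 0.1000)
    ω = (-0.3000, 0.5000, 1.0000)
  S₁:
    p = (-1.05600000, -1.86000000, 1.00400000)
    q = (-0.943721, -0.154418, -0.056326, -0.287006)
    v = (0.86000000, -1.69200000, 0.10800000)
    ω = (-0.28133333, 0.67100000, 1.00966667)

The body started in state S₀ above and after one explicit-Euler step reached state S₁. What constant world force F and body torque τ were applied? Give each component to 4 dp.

v₁ − v₀ = (-0.24000000, -0.19200000, 0.00800000)
F = m·Δv/dt = (-3.0000, -2.4000, 0.1000)
ω₁ − ω₀ = (0.01866667, 0.17100000, 0.00966667)
τ = I·(Δω/dt) + ω₀×(Iω₀) = (0.1400, 0.1800, 0.0600)

F = (-3.0000, -2.4000, 0.1000)
τ = (0.1400, 0.1800, 0.0600)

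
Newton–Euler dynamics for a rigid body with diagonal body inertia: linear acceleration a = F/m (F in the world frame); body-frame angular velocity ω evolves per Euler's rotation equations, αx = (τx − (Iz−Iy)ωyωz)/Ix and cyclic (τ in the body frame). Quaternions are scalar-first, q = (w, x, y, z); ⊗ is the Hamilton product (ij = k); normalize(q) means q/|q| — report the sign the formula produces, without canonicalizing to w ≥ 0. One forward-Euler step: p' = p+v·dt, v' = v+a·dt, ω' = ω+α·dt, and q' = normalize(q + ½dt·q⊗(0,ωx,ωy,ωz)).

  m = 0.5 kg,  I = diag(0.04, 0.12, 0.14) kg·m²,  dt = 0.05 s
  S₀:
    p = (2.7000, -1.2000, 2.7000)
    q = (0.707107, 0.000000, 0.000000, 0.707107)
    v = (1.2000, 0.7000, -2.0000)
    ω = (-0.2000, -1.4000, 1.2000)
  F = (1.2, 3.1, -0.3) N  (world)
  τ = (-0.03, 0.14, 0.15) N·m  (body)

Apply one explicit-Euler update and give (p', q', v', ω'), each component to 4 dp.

p' = (2.7600, -1.1650, 2.6000)
q' = (0.6852, 0.0212, -0.0283, 0.7275)
v' = (1.3200, 1.0100, -2.0300)
ω' = (-0.1955, -1.3517, 1.2456)

α = I⁻¹(τ − ω×Iω) = (0.0900, 0.9667, 0.9114)
ω + α·dt = (-0.1955, -1.3517, 1.2456)
Hamilton product q⊗(0,ω) = (-0.8485284, 0.8485284, -1.1313712, 0.8485284)
q' = normalize(q + ½dt·q⊗(0,ω)) = (0.6852, 0.0212, -0.0283, 0.7275)
a = (2.4000, 6.2000, -0.6000)
p' = p + v·dt = (2.7600, -1.1650, 2.6000)
new velocity v' = (1.3200, 1.0100, -2.0300)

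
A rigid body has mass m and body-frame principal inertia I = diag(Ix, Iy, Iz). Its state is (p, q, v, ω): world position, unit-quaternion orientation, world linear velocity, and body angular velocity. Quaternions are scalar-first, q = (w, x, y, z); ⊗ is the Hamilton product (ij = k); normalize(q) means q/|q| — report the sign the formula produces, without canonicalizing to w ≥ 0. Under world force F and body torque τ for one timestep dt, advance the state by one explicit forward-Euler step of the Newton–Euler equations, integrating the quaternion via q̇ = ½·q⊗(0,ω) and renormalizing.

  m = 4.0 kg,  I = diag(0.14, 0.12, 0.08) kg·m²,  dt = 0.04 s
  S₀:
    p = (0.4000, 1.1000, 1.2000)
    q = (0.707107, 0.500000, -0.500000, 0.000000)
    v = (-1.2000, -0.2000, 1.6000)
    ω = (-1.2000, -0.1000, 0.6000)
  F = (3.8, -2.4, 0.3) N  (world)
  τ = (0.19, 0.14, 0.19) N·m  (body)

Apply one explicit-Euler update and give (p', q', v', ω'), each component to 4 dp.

p + v·dt = (0.3520, 1.0920, 1.2640)
v + (F/m)dt = (-1.1620, -0.2240, 1.6030)
ω×(Iω) gyroscopic = (0.0024, -0.0432, -0.0024)
angular accel α = (1.3400, 1.5267, 2.4050)
new body rate ω' = (-1.1464, -0.0389, 0.6962)
q⊗(0,ω) = (0.5500000, -1.1485284, -0.3707107, -0.2257358)
q' = normalize(q + ½dt·q⊗(0,ω)) = (0.7178, 0.4769, -0.5072, -0.0045)

p' = (0.3520, 1.0920, 1.2640)
q' = (0.7178, 0.4769, -0.5072, -0.0045)
v' = (-1.1620, -0.2240, 1.6030)
ω' = (-1.1464, -0.0389, 0.6962)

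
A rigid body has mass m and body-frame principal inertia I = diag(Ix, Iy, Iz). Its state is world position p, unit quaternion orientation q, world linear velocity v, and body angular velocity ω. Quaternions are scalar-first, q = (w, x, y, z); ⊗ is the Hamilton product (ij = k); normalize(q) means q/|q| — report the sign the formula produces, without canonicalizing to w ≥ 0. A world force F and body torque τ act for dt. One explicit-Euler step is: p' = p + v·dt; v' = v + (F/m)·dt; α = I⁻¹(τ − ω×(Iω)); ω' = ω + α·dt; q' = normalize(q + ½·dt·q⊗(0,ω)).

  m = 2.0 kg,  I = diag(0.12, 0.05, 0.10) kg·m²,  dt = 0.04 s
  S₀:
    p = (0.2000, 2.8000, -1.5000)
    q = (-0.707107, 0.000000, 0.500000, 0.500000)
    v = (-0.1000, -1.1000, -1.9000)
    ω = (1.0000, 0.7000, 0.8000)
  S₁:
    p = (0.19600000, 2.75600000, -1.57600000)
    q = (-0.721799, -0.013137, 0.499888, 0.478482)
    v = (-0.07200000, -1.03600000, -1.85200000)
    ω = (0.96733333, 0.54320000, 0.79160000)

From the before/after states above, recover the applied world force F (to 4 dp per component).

F = (1.4000, 3.2000, 2.4000)

velocity change Δv = (0.02800000, 0.06400000, 0.04800000)
applied force F = (1.4000, 3.2000, 2.4000)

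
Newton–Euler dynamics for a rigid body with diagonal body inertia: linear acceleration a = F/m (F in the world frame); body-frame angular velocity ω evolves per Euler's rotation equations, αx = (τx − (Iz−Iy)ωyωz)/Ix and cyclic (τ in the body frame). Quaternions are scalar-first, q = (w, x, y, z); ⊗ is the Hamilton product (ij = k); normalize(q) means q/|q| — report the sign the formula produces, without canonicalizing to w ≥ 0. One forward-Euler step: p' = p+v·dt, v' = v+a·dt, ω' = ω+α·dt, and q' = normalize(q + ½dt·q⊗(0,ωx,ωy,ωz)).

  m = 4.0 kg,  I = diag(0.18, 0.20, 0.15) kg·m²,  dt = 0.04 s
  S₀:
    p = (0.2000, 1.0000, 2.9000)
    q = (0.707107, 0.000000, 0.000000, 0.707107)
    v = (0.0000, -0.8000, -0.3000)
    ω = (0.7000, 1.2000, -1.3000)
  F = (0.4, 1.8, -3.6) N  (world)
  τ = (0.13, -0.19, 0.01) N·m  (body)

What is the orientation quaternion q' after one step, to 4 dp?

Hamilton product q⊗(0,ω) = (0.9192391, -0.3535535, 1.3435033, -0.9192391)
updated quaternion q' = (0.7250, -0.0071, 0.0269, 0.6882)

q' = (0.7250, -0.0071, 0.0269, 0.6882)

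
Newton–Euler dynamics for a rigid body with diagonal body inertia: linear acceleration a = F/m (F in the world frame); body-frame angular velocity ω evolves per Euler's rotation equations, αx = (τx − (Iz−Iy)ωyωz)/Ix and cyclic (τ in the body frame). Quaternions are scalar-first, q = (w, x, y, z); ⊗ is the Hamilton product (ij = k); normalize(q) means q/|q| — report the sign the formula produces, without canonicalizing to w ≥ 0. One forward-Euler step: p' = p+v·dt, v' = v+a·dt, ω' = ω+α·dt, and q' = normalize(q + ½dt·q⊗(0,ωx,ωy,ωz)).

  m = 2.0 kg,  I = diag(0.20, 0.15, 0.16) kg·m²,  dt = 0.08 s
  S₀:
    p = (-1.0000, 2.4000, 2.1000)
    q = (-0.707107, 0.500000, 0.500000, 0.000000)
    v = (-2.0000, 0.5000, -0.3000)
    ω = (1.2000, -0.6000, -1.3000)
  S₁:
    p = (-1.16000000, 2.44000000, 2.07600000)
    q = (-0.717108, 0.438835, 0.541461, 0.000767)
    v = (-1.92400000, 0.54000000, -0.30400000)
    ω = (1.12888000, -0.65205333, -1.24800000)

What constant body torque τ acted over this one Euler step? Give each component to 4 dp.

τ = (-0.1700, -0.1600, 0.1400)

Δω = ω₁−ω₀ = (-0.07112000, -0.05205333, 0.05200000)
gyro term ω₀×Iω₀ = (0.0078, -0.0624, 0.0360)
τ = I·(Δω/dt) + ω₀×(Iω₀) = (-0.1700, -0.1600, 0.1400)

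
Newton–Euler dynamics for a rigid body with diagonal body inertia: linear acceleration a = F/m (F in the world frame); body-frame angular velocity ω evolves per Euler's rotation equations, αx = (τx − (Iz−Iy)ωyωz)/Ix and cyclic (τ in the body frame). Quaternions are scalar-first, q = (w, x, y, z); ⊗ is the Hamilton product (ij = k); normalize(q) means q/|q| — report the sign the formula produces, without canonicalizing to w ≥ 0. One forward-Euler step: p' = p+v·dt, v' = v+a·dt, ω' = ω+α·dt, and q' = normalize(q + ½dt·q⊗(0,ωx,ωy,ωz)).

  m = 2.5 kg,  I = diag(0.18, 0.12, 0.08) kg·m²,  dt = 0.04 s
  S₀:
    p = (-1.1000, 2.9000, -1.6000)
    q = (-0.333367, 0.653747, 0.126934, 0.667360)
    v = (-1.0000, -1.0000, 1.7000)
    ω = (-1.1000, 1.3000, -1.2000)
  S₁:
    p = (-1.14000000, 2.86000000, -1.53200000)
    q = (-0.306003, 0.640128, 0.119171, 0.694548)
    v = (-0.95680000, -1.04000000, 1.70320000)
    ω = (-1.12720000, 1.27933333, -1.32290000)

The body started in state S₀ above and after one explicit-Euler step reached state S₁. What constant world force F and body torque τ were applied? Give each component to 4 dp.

ω₁ − ω₀ = (-0.02720000, -0.02066667, -0.12290000)
I·α + gyro = (-0.0600, 0.0700, -0.1600)
Δv = v₁−v₀ = (0.04320000, -0.04000000, 0.00320000)
applied force F = (2.7000, -2.5000, 0.2000)

F = (2.7000, -2.5000, 0.2000)
τ = (-0.0600, 0.0700, -0.1600)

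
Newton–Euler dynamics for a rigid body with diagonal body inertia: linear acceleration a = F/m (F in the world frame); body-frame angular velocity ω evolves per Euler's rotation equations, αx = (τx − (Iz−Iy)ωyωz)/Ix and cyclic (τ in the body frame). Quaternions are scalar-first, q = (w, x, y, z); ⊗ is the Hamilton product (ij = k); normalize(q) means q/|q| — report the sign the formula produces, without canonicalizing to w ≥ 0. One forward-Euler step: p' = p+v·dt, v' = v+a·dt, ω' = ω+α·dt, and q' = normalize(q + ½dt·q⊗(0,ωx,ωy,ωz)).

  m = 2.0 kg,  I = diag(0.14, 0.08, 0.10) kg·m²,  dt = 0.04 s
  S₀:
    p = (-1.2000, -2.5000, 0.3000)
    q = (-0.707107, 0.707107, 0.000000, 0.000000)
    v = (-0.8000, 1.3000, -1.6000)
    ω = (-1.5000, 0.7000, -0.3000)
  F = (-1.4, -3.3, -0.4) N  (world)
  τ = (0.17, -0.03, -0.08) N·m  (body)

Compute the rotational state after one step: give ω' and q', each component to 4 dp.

ω' = (-1.4502, 0.6760, -0.3572)
q' = (-0.6855, 0.7279, -0.0057, 0.0141)

gyro term ω×Iω = (-0.0042, 0.0180, 0.0630)
(τ − ω×Iω)/I = (1.2443, -0.6000, -1.4300)
ω + α·dt = (-1.4502, 0.6760, -0.3572)
2q̇ = q⊗(0,ω) = (1.0606605, 1.0606605, -0.2828428, 0.7071070)
updated quaternion q' = (-0.6855, 0.7279, -0.0057, 0.0141)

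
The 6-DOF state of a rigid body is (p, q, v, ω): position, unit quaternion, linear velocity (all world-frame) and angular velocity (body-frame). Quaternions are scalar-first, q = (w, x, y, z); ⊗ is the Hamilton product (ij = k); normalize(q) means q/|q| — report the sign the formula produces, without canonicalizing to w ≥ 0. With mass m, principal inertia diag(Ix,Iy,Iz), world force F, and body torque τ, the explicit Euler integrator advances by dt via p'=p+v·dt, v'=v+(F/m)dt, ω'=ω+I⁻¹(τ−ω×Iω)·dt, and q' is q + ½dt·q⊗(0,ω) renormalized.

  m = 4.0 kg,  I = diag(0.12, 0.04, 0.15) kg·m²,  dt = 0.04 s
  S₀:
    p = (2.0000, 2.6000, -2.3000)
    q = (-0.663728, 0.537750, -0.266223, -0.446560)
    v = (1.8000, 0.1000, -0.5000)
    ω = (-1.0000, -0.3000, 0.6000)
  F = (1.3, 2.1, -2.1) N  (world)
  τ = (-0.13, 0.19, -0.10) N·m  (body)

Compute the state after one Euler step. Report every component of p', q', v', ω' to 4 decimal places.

p' = (2.0720, 2.6040, -2.3200)
q' = (-0.6490, 0.5450, -0.2597, -0.4629)
v' = (1.8130, 0.1210, -0.5210)
ω' = (-1.0367, -0.1280, 0.5797)

linear accel F/m = (0.3250, 0.5250, -0.5250)
p' = p + v·dt = (2.0720, 2.6040, -2.3200)
v + (F/m)dt = (1.8130, 0.1210, -0.5210)
gyro term ω×Iω = (-0.0198, 0.0180, -0.0240)
angular accel α = (-0.9183, 4.3000, -0.5067)
new body rate ω' = (-1.0367, -0.1280, 0.5797)
q⊗(0,ω) = (0.7258191, 0.3700262, 0.3230284, -0.8257848)
q + ½dt·q⊗(0,ω), renormalized = (-0.6490, 0.5450, -0.2597, -0.4629)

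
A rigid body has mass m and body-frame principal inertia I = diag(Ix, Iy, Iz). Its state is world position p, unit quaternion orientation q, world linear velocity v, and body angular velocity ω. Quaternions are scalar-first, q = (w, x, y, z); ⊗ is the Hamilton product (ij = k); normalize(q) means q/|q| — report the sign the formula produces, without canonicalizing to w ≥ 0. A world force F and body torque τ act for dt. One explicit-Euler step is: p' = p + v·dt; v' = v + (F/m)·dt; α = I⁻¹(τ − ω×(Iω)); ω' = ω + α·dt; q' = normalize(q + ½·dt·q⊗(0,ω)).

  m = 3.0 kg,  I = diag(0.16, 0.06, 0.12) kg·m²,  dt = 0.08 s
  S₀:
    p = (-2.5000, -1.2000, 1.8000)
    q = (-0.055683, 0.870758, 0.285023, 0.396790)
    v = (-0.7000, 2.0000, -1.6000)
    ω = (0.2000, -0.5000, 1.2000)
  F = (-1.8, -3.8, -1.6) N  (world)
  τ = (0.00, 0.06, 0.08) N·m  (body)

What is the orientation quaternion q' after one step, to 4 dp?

q⊗(0,ω) = (-0.5077881, 0.5292860, -0.9377101, -0.5592032)
updated quaternion q' = (-0.0759, 0.8907, 0.2472, 0.3739)

q' = (-0.0759, 0.8907, 0.2472, 0.3739)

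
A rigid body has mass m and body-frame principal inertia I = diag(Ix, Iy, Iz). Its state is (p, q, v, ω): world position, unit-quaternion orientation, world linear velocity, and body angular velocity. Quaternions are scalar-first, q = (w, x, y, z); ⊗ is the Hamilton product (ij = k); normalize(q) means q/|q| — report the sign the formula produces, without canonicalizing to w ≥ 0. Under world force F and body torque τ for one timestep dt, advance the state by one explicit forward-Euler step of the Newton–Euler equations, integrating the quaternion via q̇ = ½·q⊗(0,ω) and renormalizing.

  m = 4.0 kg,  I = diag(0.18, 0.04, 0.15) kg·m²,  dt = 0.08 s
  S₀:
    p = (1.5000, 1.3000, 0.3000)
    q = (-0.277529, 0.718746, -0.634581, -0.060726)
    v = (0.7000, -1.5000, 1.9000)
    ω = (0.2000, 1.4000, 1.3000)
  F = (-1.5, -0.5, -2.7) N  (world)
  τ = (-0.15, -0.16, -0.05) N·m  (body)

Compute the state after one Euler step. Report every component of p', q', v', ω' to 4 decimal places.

new position p' = (1.5560, 1.1800, 0.4520)
v + (F/m)dt = (0.6700, -1.5100, 1.8460)
α = I⁻¹(τ − ω×Iω) = (-1.9456, -4.1950, -0.0720)
new body rate ω' = (0.0444, 1.0644, 1.2942)
Hamilton product q⊗(0,ω) = (0.8236080, -0.7954447, -1.3350556, 0.7723729)
updated quaternion q' = (-0.2439, 0.6849, -0.6860, -0.0297)

p' = (1.5560, 1.1800, 0.4520)
q' = (-0.2439, 0.6849, -0.6860, -0.0297)
v' = (0.6700, -1.5100, 1.8460)
ω' = (0.0444, 1.0644, 1.2942)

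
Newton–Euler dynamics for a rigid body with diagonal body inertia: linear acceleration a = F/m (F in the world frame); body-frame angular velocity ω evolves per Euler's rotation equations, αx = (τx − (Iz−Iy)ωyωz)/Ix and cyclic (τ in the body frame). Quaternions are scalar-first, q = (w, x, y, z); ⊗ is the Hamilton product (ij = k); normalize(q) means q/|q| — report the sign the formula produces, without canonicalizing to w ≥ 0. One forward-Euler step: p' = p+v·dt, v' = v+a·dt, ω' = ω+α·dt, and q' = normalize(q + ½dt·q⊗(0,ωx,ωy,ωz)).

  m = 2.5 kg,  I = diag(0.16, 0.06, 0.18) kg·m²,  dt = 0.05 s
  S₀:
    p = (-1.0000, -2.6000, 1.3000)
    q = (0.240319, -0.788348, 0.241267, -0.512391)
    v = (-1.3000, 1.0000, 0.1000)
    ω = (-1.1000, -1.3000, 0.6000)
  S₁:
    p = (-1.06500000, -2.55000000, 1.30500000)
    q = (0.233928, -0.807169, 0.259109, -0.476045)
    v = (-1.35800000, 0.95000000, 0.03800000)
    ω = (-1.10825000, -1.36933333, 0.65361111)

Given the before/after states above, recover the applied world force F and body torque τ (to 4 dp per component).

F = (-2.9000, -2.5000, -3.1000)
τ = (-0.1200, -0.0700, 0.0500)

Δω = ω₁−ω₀ = (-0.00825000, -0.06933333, 0.05361111)
τ = I·(Δω/dt) + ω₀×(Iω₀) = (-0.1200, -0.0700, 0.0500)
velocity change Δv = (-0.05800000, -0.05000000, -0.06200000)
F = m·Δv/dt = (-2.9000, -2.5000, -3.1000)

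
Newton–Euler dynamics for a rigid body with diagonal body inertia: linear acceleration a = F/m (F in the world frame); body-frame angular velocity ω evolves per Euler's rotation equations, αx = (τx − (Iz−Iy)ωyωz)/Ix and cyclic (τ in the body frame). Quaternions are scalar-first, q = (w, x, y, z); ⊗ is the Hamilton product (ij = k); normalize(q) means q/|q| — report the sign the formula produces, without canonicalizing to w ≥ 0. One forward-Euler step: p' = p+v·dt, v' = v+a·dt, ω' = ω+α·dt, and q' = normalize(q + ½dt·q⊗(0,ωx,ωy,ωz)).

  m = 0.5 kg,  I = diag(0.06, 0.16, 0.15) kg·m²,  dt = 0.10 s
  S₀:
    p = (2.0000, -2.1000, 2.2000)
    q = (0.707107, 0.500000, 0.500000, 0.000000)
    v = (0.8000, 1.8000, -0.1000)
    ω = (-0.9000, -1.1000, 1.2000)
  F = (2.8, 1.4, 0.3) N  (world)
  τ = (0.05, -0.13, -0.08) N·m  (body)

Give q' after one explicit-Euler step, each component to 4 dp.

q' = (0.7539, 0.4960, 0.4293, 0.0373)

2q̇ = q⊗(0,ω) = (1.0000000, -0.0363963, -1.3778177, 0.7485284)
updated quaternion q' = (0.7539, 0.4960, 0.4293, 0.0373)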